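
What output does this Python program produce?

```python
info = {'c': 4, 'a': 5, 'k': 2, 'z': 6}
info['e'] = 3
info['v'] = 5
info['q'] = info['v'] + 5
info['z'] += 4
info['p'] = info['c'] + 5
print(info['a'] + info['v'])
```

10

info['e'] = 3 → {'c': 4, 'a': 5, 'k': 2, 'z': 6, 'e': 3}
info['v'] = 5 → {'c': 4, 'a': 5, 'k': 2, 'z': 6, 'e': 3, 'v': 5}
info['q'] = info['v']+5 = 10 → {'c': 4, 'a': 5, 'k': 2, 'z': 6, 'e': 3, 'v': 5, 'q': 10}
info['z'] = 6+4 = 10 → {'c': 4, 'a': 5, 'k': 2, 'z': 10, 'e': 3, 'v': 5, 'q': 10}
info['p'] = info['c']+5 = 9 → {'c': 4, 'a': 5, 'k': 2, 'z': 10, 'e': 3, 'v': 5, 'q': 10, 'p': 9}
info['a']+info['v'] = 5+5 = 10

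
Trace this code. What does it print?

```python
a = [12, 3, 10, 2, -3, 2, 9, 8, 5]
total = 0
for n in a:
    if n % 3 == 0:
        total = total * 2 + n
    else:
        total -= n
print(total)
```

46

n=12: %3==0, total = 0*2+12 = 12
n=3: %3==0, total = 12*2+3 = 27
n=10: not %3==0, total = 27-10 = 17
n=2: not %3==0, total = 17-2 = 15
n=-3: %3==0, total = 15*2+(-3) = 27
n=2: not %3==0, total = 27-2 = 25
n=9: %3==0, total = 25*2+9 = 59
n=8: not %3==0, total = 59-8 = 51
n=5: not %3==0, total = 51-5 = 46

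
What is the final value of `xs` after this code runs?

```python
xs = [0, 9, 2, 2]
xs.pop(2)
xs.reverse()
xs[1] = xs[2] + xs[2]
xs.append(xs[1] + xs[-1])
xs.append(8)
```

[2, 0, 0, 0, 8]

pop(2) removes 2 → [0, 9, 2]
reverse → [2, 9, 0]
xs[1] = xs[2]+xs[2] = 0+0 = 0 → [2, 0, 0]
append xs[1]+xs[-1] = 0+0 = 0 → [2, 0, 0, 0]
append 8 → [2, 0, 0, 0, 8]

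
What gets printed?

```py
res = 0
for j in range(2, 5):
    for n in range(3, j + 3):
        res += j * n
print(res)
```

j=2,n=3: res = 0+6 = 6
j=2,n=4: res = 6+8 = 14
j=3,n=3: res = 14+9 = 23
j=3,n=4: res = 23+12 = 35
j=3,n=5: res = 35+15 = 50
j=4,n=3: res = 50+12 = 62
j=4,n=4: res = 62+16 = 78
j=4,n=5: res = 78+20 = 98
j=4,n=6: res = 98+24 = 122

122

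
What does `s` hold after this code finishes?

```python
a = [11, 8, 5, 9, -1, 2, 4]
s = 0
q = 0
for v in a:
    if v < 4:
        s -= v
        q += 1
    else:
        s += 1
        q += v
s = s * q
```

156

v=11: not <4, s = 0+1 = 1; q=11
v=8: not <4, s = 1+1 = 2; q=19
v=5: not <4, s = 2+1 = 3; q=24
v=9: not <4, s = 3+1 = 4; q=33
v=-1: <4, s = 4-(-1) = 5; q=34
v=2: <4, s = 5-2 = 3; q=35
v=4: not <4, s = 3+1 = 4; q=39
s*q = 4*39 = 156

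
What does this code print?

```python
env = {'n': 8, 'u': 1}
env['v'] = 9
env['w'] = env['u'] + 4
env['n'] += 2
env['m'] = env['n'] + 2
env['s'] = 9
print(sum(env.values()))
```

env['v'] = 9 → {'n': 8, 'u': 1, 'v': 9}
env['w'] = env['u']+4 = 5 → {'n': 8, 'u': 1, 'v': 9, 'w': 5}
env['n'] = 8+2 = 10 → {'n': 10, 'u': 1, 'v': 9, 'w': 5}
env['m'] = env['n']+2 = 12 → {'n': 10, 'u': 1, 'v': 9, 'w': 5, 'm': 12}
env['s'] = 9 → {'n': 10, 'u': 1, 'v': 9, 'w': 5, 'm': 12, 's': 9}
sum of values = 46

46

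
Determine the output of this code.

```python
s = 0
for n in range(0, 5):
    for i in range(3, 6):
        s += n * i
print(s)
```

120

n=0,i=3: s = 0+0 = 0
n=0,i=4: s = 0+0 = 0
n=0,i=5: s = 0+0 = 0
n=1,i=3: s = 0+3 = 3
n=1,i=4: s = 3+4 = 7
n=1,i=5: s = 7+5 = 12
n=2,i=3: s = 12+6 = 18
n=2,i=4: s = 18+8 = 26
n=2,i=5: s = 26+10 = 36
n=3,i=3: s = 36+9 = 45
n=3,i=4: s = 45+12 = 57
n=3,i=5: s = 57+15 = 72
n=4,i=3: s = 72+12 = 84
n=4,i=4: s = 84+16 = 100
n=4,i=5: s = 100+20 = 120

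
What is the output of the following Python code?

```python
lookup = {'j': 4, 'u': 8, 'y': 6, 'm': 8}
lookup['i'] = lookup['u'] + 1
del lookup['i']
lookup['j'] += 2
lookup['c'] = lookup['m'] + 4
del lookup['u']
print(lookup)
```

lookup['i'] = lookup['u']+1 = 9 → {'j': 4, 'u': 8, 'y': 6, 'm': 8, 'i': 9}
del 'i' → {'j': 4, 'u': 8, 'y': 6, 'm': 8}
lookup['j'] = 4+2 = 6 → {'j': 6, 'u': 8, 'y': 6, 'm': 8}
lookup['c'] = lookup['m']+4 = 12 → {'j': 6, 'u': 8, 'y': 6, 'm': 8, 'c': 12}
del 'u' → {'j': 6, 'y': 6, 'm': 8, 'c': 12}

{'j': 6, 'y': 6, 'm': 8, 'c': 12}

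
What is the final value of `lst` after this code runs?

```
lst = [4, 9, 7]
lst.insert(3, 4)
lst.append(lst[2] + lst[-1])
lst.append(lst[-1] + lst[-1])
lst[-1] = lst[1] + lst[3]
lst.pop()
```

[4, 9, 7, 4, 11]

insert 4 at 3 → [4, 9, 7, 4]
append lst[2]+lst[-1] = 7+4 = 11 → [4, 9, 7, 4, 11]
append lst[-1]+lst[-1] = 11+11 = 22 → [4, 9, 7, 4, 11, 22]
lst[-1] = lst[1]+lst[3] = 9+4 = 13 → [4, 9, 7, 4, 11, 13]
pop() removes 13 → [4, 9, 7, 4, 11]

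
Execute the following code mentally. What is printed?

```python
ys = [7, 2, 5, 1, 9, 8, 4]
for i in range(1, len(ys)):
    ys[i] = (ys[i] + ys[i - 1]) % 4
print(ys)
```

i=1: ys[1] = (2+7)%4 = 1 → [7, 1, 5, 1, 9, 8, 4]
i=2: ys[2] = (5+1)%4 = 2 → [7, 1, 2, 1, 9, 8, 4]
i=3: ys[3] = (1+2)%4 = 3 → [7, 1, 2, 3, 9, 8, 4]
i=4: ys[4] = (9+3)%4 = 0 → [7, 1, 2, 3, 0, 8, 4]
i=5: ys[5] = (8+0)%4 = 0 → [7, 1, 2, 3, 0, 0, 4]
i=6: ys[6] = (4+0)%4 = 0 → [7, 1, 2, 3, 0, 0, 0]

[7, 1, 2, 3, 0, 0, 0]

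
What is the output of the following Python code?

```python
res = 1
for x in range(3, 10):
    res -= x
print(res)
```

x=3: res = 1-3 = -2
x=4: res = (-2)-4 = -6
x=5: res = (-6)-5 = -11
x=6: res = (-11)-6 = -17
x=7: res = (-17)-7 = -24
x=8: res = (-24)-8 = -32
x=9: res = (-32)-9 = -41

-41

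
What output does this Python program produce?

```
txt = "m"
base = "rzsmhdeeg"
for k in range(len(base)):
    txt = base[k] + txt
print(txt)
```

geedhmszrm

k=0: prepend 'r' → 'rm'
k=1: prepend 'z' → 'zrm'
k=2: prepend 's' → 'szrm'
k=3: prepend 'm' → 'mszrm'
k=4: prepend 'h' → 'hmszrm'
k=5: prepend 'd' → 'dhmszrm'
k=6: prepend 'e' → 'edhmszrm'
k=7: prepend 'e' → 'eedhmszrm'
k=8: prepend 'g' → 'geedhmszrm'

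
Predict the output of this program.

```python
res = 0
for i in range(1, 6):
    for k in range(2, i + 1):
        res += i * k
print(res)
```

i=2,k=2: res = 0+4 = 4
i=3,k=2: res = 4+6 = 10
i=3,k=3: res = 10+9 = 19
i=4,k=2: res = 19+8 = 27
i=4,k=3: res = 27+12 = 39
i=4,k=4: res = 39+16 = 55
i=5,k=2: res = 55+10 = 65
i=5,k=3: res = 65+15 = 80
i=5,k=4: res = 80+20 = 100
i=5,k=5: res = 100+25 = 125

125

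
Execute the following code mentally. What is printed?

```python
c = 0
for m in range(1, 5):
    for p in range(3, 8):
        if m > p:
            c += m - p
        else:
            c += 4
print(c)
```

77

m=1,p=3: not 1>3, c = 0+4 = 4
m=1,p=4: not 1>4, c = 4+4 = 8
m=1,p=5: not 1>5, c = 8+4 = 12
m=1,p=6: not 1>6, c = 12+4 = 16
m=1,p=7: not 1>7, c = 16+4 = 20
m=2,p=3: not 2>3, c = 20+4 = 24
m=2,p=4: not 2>4, c = 24+4 = 28
m=2,p=5: not 2>5, c = 28+4 = 32
m=2,p=6: not 2>6, c = 32+4 = 36
m=2,p=7: not 2>7, c = 36+4 = 40
m=3,p=3: not 3>3, c = 40+4 = 44
m=3,p=4: not 3>4, c = 44+4 = 48
m=3,p=5: not 3>5, c = 48+4 = 52
m=3,p=6: not 3>6, c = 52+4 = 56
m=3,p=7: not 3>7, c = 56+4 = 60
m=4,p=3: 4>3, c = 60+1 = 61
m=4,p=4: not 4>4, c = 61+4 = 65
m=4,p=5: not 4>5, c = 65+4 = 69
m=4,p=6: not 4>6, c = 69+4 = 73
m=4,p=7: not 4>7, c = 73+4 = 77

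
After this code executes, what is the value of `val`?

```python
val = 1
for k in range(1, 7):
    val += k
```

22

k=1: val = 1+1 = 2
k=2: val = 2+2 = 4
k=3: val = 4+3 = 7
k=4: val = 7+4 = 11
k=5: val = 11+5 = 16
k=6: val = 16+6 = 22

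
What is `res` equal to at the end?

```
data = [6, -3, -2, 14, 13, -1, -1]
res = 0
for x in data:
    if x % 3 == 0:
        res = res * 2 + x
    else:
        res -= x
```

x=6: %3==0, res = 0*2+6 = 6
x=-3: %3==0, res = 6*2+(-3) = 9
x=-2: not %3==0, res = 9-(-2) = 11
x=14: not %3==0, res = 11-14 = -3
x=13: not %3==0, res = (-3)-13 = -16
x=-1: not %3==0, res = (-16)-(-1) = -15
x=-1: not %3==0, res = (-15)-(-1) = -14

-14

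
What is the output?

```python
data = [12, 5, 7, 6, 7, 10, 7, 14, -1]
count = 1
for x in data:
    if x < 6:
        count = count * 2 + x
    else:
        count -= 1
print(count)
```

x=12: not <6, count = 1-1 = 0
x=5: <6, count = 0*2+5 = 5
x=7: not <6, count = 5-1 = 4
x=6: not <6, count = 4-1 = 3
x=7: not <6, count = 3-1 = 2
x=10: not <6, count = 2-1 = 1
x=7: not <6, count = 1-1 = 0
x=14: not <6, count = 0-1 = -1
x=-1: <6, count = (-1)*2+(-1) = -3

-3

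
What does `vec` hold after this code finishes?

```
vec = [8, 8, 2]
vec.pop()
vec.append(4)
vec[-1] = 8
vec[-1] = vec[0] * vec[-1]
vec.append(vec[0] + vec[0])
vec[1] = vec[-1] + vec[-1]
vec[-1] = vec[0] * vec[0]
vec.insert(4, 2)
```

pop() removes 2 → [8, 8]
append 4 → [8, 8, 4]
vec[-1] = 8 → [8, 8, 8]
vec[-1] = vec[0]*vec[-1] = 8*8 = 64 → [8, 8, 64]
append vec[0]+vec[0] = 8+8 = 16 → [8, 8, 64, 16]
vec[1] = vec[-1]+vec[-1] = 16+16 = 32 → [8, 32, 64, 16]
vec[-1] = vec[0]*vec[0] = 8*8 = 64 → [8, 32, 64, 64]
insert 2 at 4 → [8, 32, 64, 64, 2]

[8, 32, 64, 64, 2]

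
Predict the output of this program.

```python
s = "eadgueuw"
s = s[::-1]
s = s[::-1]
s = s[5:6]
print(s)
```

reverse → 'wueugdae'
reverse → 'eadgueuw'
slice [5:6] → 'e'

e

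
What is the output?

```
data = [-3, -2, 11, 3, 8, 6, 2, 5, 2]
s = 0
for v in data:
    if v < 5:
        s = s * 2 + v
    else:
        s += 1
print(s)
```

-28

v=-3: <5, s = 0*2+(-3) = -3
v=-2: <5, s = (-3)*2+(-2) = -8
v=11: not <5, s = (-8)+1 = -7
v=3: <5, s = (-7)*2+3 = -11
v=8: not <5, s = (-11)+1 = -10
v=6: not <5, s = (-10)+1 = -9
v=2: <5, s = (-9)*2+2 = -16
v=5: not <5, s = (-16)+1 = -15
v=2: <5, s = (-15)*2+2 = -28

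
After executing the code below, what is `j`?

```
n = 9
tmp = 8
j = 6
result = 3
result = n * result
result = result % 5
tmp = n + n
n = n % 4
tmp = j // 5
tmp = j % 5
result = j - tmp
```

result = 9*3 = 27
result = 27%5 = 2
tmp = 9+9 = 18
n = 9%4 = 1
tmp = 6//5 = 1
tmp = 6%5 = 1
result = 6-1 = 5

6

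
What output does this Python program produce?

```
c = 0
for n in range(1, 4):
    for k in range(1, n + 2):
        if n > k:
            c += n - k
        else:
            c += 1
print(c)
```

n=1,k=1: not 1>1, c = 0+1 = 1
n=1,k=2: not 1>2, c = 1+1 = 2
n=2,k=1: 2>1, c = 2+1 = 3
n=2,k=2: not 2>2, c = 3+1 = 4
n=2,k=3: not 2>3, c = 4+1 = 5
n=3,k=1: 3>1, c = 5+2 = 7
n=3,k=2: 3>2, c = 7+1 = 8
n=3,k=3: not 3>3, c = 8+1 = 9
n=3,k=4: not 3>4, c = 9+1 = 10

10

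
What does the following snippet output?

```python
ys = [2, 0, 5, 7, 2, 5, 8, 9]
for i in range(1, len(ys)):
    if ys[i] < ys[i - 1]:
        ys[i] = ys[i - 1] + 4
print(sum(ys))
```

i=1: 0<2, ys[1] = 2+4 = 6 → [2, 6, 5, 7, 2, 5, 8, 9]
i=2: 5<6, ys[2] = 6+4 = 10 → [2, 6, 10, 7, 2, 5, 8, 9]
i=3: 7<10, ys[3] = 10+4 = 14 → [2, 6, 10, 14, 2, 5, 8, 9]
i=4: 2<14, ys[4] = 14+4 = 18 → [2, 6, 10, 14, 18, 5, 8, 9]
i=5: 5<18, ys[5] = 18+4 = 22 → [2, 6, 10, 14, 18, 22, 8, 9]
i=6: 8<22, ys[6] = 22+4 = 26 → [2, 6, 10, 14, 18, 22, 26, 9]
i=7: 9<26, ys[7] = 26+4 = 30 → [2, 6, 10, 14, 18, 22, 26, 30]
sum = 128

128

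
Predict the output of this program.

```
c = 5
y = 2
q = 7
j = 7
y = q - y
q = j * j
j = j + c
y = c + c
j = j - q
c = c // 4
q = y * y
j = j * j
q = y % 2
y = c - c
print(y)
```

y = 7-2 = 5
q = 7*7 = 49
j = 7+5 = 12
y = 5+5 = 10
j = 12-49 = -37
c = 5//4 = 1
q = 10*10 = 100
j = (-37)*(-37) = 1369
q = 10%2 = 0
y = 1-1 = 0

0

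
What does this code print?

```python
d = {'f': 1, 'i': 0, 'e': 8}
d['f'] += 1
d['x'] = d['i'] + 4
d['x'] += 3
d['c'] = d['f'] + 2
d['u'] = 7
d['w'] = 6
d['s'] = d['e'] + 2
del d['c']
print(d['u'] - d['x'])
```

0

d['f'] = 1+1 = 2 → {'f': 2, 'i': 0, 'e': 8}
d['x'] = d['i']+4 = 4 → {'f': 2, 'i': 0, 'e': 8, 'x': 4}
d['x'] = 4+3 = 7 → {'f': 2, 'i': 0, 'e': 8, 'x': 7}
d['c'] = d['f']+2 = 4 → {'f': 2, 'i': 0, 'e': 8, 'x': 7, 'c': 4}
d['u'] = 7 → {'f': 2, 'i': 0, 'e': 8, 'x': 7, 'c': 4, 'u': 7}
d['w'] = 6 → {'f': 2, 'i': 0, 'e': 8, 'x': 7, 'c': 4, 'u': 7, 'w': 6}
d['s'] = d['e']+2 = 10 → {'f': 2, 'i': 0, 'e': 8, 'x': 7, 'c': 4, 'u': 7, 'w': 6, 's': 10}
del 'c' → {'f': 2, 'i': 0, 'e': 8, 'x': 7, 'u': 7, 'w': 6, 's': 10}
d['u']-d['x'] = 7-7 = 0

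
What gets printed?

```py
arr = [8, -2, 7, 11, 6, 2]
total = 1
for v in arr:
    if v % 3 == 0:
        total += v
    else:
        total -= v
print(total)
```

-19

v=8: not %3==0, total = 1-8 = -7
v=-2: not %3==0, total = (-7)-(-2) = -5
v=7: not %3==0, total = (-5)-7 = -12
v=11: not %3==0, total = (-12)-11 = -23
v=6: %3==0, total = (-23)+6 = -17
v=2: not %3==0, total = (-17)-2 = -19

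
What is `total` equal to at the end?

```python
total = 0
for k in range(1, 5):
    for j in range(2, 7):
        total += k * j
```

k=1,j=2: total = 0+2 = 2
k=1,j=3: total = 2+3 = 5
k=1,j=4: total = 5+4 = 9
k=1,j=5: total = 9+5 = 14
k=1,j=6: total = 14+6 = 20
k=2,j=2: total = 20+4 = 24
k=2,j=3: total = 24+6 = 30
k=2,j=4: total = 30+8 = 38
k=2,j=5: total = 38+10 = 48
k=2,j=6: total = 48+12 = 60
k=3,j=2: total = 60+6 = 66
k=3,j=3: total = 66+9 = 75
k=3,j=4: total = 75+12 = 87
k=3,j=5: total = 87+15 = 102
k=3,j=6: total = 102+18 = 120
k=4,j=2: total = 120+8 = 128
k=4,j=3: total = 128+12 = 140
k=4,j=4: total = 140+16 = 156
k=4,j=5: total = 156+20 = 176
k=4,j=6: total = 176+24 = 200

200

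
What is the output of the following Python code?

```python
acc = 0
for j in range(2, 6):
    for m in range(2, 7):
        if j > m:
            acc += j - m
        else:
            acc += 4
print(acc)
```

66

j=2,m=2: not 2>2, acc = 0+4 = 4
j=2,m=3: not 2>3, acc = 4+4 = 8
j=2,m=4: not 2>4, acc = 8+4 = 12
j=2,m=5: not 2>5, acc = 12+4 = 16
j=2,m=6: not 2>6, acc = 16+4 = 20
j=3,m=2: 3>2, acc = 20+1 = 21
j=3,m=3: not 3>3, acc = 21+4 = 25
j=3,m=4: not 3>4, acc = 25+4 = 29
j=3,m=5: not 3>5, acc = 29+4 = 33
j=3,m=6: not 3>6, acc = 33+4 = 37
j=4,m=2: 4>2, acc = 37+2 = 39
j=4,m=3: 4>3, acc = 39+1 = 40
j=4,m=4: not 4>4, acc = 40+4 = 44
j=4,m=5: not 4>5, acc = 44+4 = 48
j=4,m=6: not 4>6, acc = 48+4 = 52
j=5,m=2: 5>2, acc = 52+3 = 55
j=5,m=3: 5>3, acc = 55+2 = 57
j=5,m=4: 5>4, acc = 57+1 = 58
j=5,m=5: not 5>5, acc = 58+4 = 62
j=5,m=6: not 5>6, acc = 62+4 = 66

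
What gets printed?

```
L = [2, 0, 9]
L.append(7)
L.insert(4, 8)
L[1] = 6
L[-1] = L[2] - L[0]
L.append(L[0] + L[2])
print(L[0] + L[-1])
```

13

append 7 → [2, 0, 9, 7]
insert 8 at 4 → [2, 0, 9, 7, 8]
L[1] = 6 → [2, 6, 9, 7, 8]
L[-1] = L[2]-L[0] = 9-2 = 7 → [2, 6, 9, 7, 7]
append L[0]+L[2] = 2+9 = 11 → [2, 6, 9, 7, 7, 11]
L[0]+L[-1] = 2+11 = 13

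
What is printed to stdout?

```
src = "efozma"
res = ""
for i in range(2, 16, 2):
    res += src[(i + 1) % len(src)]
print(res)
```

zafzafz

i=2: add src[3]='z' → 'z'
i=4: add src[5]='a' → 'za'
i=6: add src[1]='f' → 'zaf'
i=8: add src[3]='z' → 'zafz'
i=10: add src[5]='a' → 'zafza'
i=12: add src[1]='f' → 'zafzaf'
i=14: add src[3]='z' → 'zafzafz'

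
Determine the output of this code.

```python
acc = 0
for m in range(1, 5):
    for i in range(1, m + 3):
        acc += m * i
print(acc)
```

155

m=1,i=1: acc = 0+1 = 1
m=1,i=2: acc = 1+2 = 3
m=1,i=3: acc = 3+3 = 6
m=2,i=1: acc = 6+2 = 8
m=2,i=2: acc = 8+4 = 12
m=2,i=3: acc = 12+6 = 18
m=2,i=4: acc = 18+8 = 26
m=3,i=1: acc = 26+3 = 29
m=3,i=2: acc = 29+6 = 35
m=3,i=3: acc = 35+9 = 44
m=3,i=4: acc = 44+12 = 56
m=3,i=5: acc = 56+15 = 71
m=4,i=1: acc = 71+4 = 75
m=4,i=2: acc = 75+8 = 83
m=4,i=3: acc = 83+12 = 95
m=4,i=4: acc = 95+16 = 111
m=4,i=5: acc = 111+20 = 131
m=4,i=6: acc = 131+24 = 155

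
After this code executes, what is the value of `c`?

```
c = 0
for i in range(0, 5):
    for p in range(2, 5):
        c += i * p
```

90

i=0,p=2: c = 0+0 = 0
i=0,p=3: c = 0+0 = 0
i=0,p=4: c = 0+0 = 0
i=1,p=2: c = 0+2 = 2
i=1,p=3: c = 2+3 = 5
i=1,p=4: c = 5+4 = 9
i=2,p=2: c = 9+4 = 13
i=2,p=3: c = 13+6 = 19
i=2,p=4: c = 19+8 = 27
i=3,p=2: c = 27+6 = 33
i=3,p=3: c = 33+9 = 42
i=3,p=4: c = 42+12 = 54
i=4,p=2: c = 54+8 = 62
i=4,p=3: c = 62+12 = 74
i=4,p=4: c = 74+16 = 90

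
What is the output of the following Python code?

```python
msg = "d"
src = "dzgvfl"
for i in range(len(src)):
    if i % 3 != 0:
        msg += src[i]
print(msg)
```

dzgfl

i=0: skip
i=1: add 'z' → 'dz'
i=2: add 'g' → 'dzg'
i=3: skip
i=4: add 'f' → 'dzgf'
i=5: add 'l' → 'dzgfl'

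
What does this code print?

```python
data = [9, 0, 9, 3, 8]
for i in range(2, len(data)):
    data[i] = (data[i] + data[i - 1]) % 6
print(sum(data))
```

i=2: data[2] = (9+0)%6 = 3 → [9, 0, 3, 3, 8]
i=3: data[3] = (3+3)%6 = 0 → [9, 0, 3, 0, 8]
i=4: data[4] = (8+0)%6 = 2 → [9, 0, 3, 0, 2]
sum = 14

14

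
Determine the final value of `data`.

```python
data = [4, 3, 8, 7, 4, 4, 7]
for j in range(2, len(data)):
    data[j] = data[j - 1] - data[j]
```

j=2: data[2] = 3-8 = -5 → [4, 3, -5, 7, 4, 4, 7]
j=3: data[3] = (-5)-7 = -12 → [4, 3, -5, -12, 4, 4, 7]
j=4: data[4] = (-12)-4 = -16 → [4, 3, -5, -12, -16, 4, 7]
j=5: data[5] = (-16)-4 = -20 → [4, 3, -5, -12, -16, -20, 7]
j=6: data[6] = (-20)-7 = -27 → [4, 3, -5, -12, -16, -20, -27]

[4, 3, -5, -12, -16, -20, -27]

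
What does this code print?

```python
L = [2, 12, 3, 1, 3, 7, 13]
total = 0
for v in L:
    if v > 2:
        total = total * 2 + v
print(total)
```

255

v=2: not >2
v=12: >2, total = 0*2+12 = 12
v=3: >2, total = 12*2+3 = 27
v=1: not >2
v=3: >2, total = 27*2+3 = 57
v=7: >2, total = 57*2+7 = 121
v=13: >2, total = 121*2+13 = 255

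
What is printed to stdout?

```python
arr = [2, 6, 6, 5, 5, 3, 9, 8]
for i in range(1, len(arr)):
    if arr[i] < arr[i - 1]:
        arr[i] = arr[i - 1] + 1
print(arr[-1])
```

i=1: 6>=2, unchanged → [2, 6, 6, 5, 5, 3, 9, 8]
i=2: 6>=6, unchanged → [2, 6, 6, 5, 5, 3, 9, 8]
i=3: 5<6, arr[3] = 6+1 = 7 → [2, 6, 6, 7, 5, 3, 9, 8]
i=4: 5<7, arr[4] = 7+1 = 8 → [2, 6, 6, 7, 8, 3, 9, 8]
i=5: 3<8, arr[5] = 8+1 = 9 → [2, 6, 6, 7, 8, 9, 9, 8]
i=6: 9>=9, unchanged → [2, 6, 6, 7, 8, 9, 9, 8]
i=7: 8<9, arr[7] = 9+1 = 10 → [2, 6, 6, 7, 8, 9, 9, 10]

10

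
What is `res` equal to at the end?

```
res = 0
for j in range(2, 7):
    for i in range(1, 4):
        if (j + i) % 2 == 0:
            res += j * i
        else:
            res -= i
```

j=2,i=1: odd sum, res = 0-1 = -1
j=2,i=2: even sum, res = (-1)+4 = 3
j=2,i=3: odd sum, res = 3-3 = 0
j=3,i=1: even sum, res = 0+3 = 3
j=3,i=2: odd sum, res = 3-2 = 1
j=3,i=3: even sum, res = 1+9 = 10
j=4,i=1: odd sum, res = 10-1 = 9
j=4,i=2: even sum, res = 9+8 = 17
j=4,i=3: odd sum, res = 17-3 = 14
j=5,i=1: even sum, res = 14+5 = 19
j=5,i=2: odd sum, res = 19-2 = 17
j=5,i=3: even sum, res = 17+15 = 32
j=6,i=1: odd sum, res = 32-1 = 31
j=6,i=2: even sum, res = 31+12 = 43
j=6,i=3: odd sum, res = 43-3 = 40

40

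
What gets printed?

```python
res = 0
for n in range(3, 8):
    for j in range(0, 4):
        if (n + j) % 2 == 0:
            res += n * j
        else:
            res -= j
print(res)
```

66

n=3,j=0: odd sum, res = 0-0 = 0
n=3,j=1: even sum, res = 0+3 = 3
n=3,j=2: odd sum, res = 3-2 = 1
n=3,j=3: even sum, res = 1+9 = 10
n=4,j=0: even sum, res = 10+0 = 10
n=4,j=1: odd sum, res = 10-1 = 9
n=4,j=2: even sum, res = 9+8 = 17
n=4,j=3: odd sum, res = 17-3 = 14
n=5,j=0: odd sum, res = 14-0 = 14
n=5,j=1: even sum, res = 14+5 = 19
n=5,j=2: odd sum, res = 19-2 = 17
n=5,j=3: even sum, res = 17+15 = 32
n=6,j=0: even sum, res = 32+0 = 32
n=6,j=1: odd sum, res = 32-1 = 31
n=6,j=2: even sum, res = 31+12 = 43
n=6,j=3: odd sum, res = 43-3 = 40
n=7,j=0: odd sum, res = 40-0 = 40
n=7,j=1: even sum, res = 40+7 = 47
n=7,j=2: odd sum, res = 47-2 = 45
n=7,j=3: even sum, res = 45+21 = 66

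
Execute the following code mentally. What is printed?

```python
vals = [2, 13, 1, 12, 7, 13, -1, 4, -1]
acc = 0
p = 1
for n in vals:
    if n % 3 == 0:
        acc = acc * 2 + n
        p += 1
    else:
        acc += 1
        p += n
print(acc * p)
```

920

n=2: not %3==0, acc = 0+1 = 1; p=3
n=13: not %3==0, acc = 1+1 = 2; p=16
n=1: not %3==0, acc = 2+1 = 3; p=17
n=12: %3==0, acc = 3*2+12 = 18; p=18
n=7: not %3==0, acc = 18+1 = 19; p=25
n=13: not %3==0, acc = 19+1 = 20; p=38
n=-1: not %3==0, acc = 20+1 = 21; p=37
n=4: not %3==0, acc = 21+1 = 22; p=41
n=-1: not %3==0, acc = 22+1 = 23; p=40
acc*p = 23*40 = 920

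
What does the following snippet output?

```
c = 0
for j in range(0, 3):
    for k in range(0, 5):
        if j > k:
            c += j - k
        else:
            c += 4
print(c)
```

52

j=0,k=0: not 0>0, c = 0+4 = 4
j=0,k=1: not 0>1, c = 4+4 = 8
j=0,k=2: not 0>2, c = 8+4 = 12
j=0,k=3: not 0>3, c = 12+4 = 16
j=0,k=4: not 0>4, c = 16+4 = 20
j=1,k=0: 1>0, c = 20+1 = 21
j=1,k=1: not 1>1, c = 21+4 = 25
j=1,k=2: not 1>2, c = 25+4 = 29
j=1,k=3: not 1>3, c = 29+4 = 33
j=1,k=4: not 1>4, c = 33+4 = 37
j=2,k=0: 2>0, c = 37+2 = 39
j=2,k=1: 2>1, c = 39+1 = 40
j=2,k=2: not 2>2, c = 40+4 = 44
j=2,k=3: not 2>3, c = 44+4 = 48
j=2,k=4: not 2>4, c = 48+4 = 52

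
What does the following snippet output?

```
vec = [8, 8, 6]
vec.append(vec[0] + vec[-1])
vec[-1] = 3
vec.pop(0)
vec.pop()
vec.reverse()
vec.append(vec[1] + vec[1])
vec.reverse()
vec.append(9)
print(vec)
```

append vec[0]+vec[-1] = 8+6 = 14 → [8, 8, 6, 14]
vec[-1] = 3 → [8, 8, 6, 3]
pop(0) removes 8 → [8, 6, 3]
pop() removes 3 → [8, 6]
reverse → [6, 8]
append vec[1]+vec[1] = 8+8 = 16 → [6, 8, 16]
reverse → [16, 8, 6]
append 9 → [16, 8, 6, 9]

[16, 8, 6, 9]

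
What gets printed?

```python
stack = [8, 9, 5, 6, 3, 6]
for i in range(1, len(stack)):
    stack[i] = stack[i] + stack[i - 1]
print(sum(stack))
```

i=1: stack[1] = 9+8 = 17 → [8, 17, 5, 6, 3, 6]
i=2: stack[2] = 5+17 = 22 → [8, 17, 22, 6, 3, 6]
i=3: stack[3] = 6+22 = 28 → [8, 17, 22, 28, 3, 6]
i=4: stack[4] = 3+28 = 31 → [8, 17, 22, 28, 31, 6]
i=5: stack[5] = 6+31 = 37 → [8, 17, 22, 28, 31, 37]
sum = 143

143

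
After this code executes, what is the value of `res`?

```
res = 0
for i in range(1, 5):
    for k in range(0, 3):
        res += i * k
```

i=1,k=0: res = 0+0 = 0
i=1,k=1: res = 0+1 = 1
i=1,k=2: res = 1+2 = 3
i=2,k=0: res = 3+0 = 3
i=2,k=1: res = 3+2 = 5
i=2,k=2: res = 5+4 = 9
i=3,k=0: res = 9+0 = 9
i=3,k=1: res = 9+3 = 12
i=3,k=2: res = 12+6 = 18
i=4,k=0: res = 18+0 = 18
i=4,k=1: res = 18+4 = 22
i=4,k=2: res = 22+8 = 30

30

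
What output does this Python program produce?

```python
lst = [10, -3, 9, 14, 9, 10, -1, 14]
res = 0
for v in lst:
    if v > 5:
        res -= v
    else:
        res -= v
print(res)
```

v=10: >5, res = 0-10 = -10
v=-3: not >5, res = (-10)-(-3) = -7
v=9: >5, res = (-7)-9 = -16
v=14: >5, res = (-16)-14 = -30
v=9: >5, res = (-30)-9 = -39
v=10: >5, res = (-39)-10 = -49
v=-1: not >5, res = (-49)-(-1) = -48
v=14: >5, res = (-48)-14 = -62

-62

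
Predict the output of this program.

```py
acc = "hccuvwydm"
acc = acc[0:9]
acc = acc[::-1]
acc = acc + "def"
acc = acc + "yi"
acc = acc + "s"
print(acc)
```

mdywvucchdefyis

slice [0:9] → 'hccuvwydm'
reverse → 'mdywvucch'
+ 'def' → 'mdywvucchdef'
+ 'yi' → 'mdywvucchdefyi'
+ 's' → 'mdywvucchdefyis'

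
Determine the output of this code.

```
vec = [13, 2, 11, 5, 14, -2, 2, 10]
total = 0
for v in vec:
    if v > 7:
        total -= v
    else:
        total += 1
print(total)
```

-44

v=13: >7, total = 0-13 = -13
v=2: not >7, total = (-13)+1 = -12
v=11: >7, total = (-12)-11 = -23
v=5: not >7, total = (-23)+1 = -22
v=14: >7, total = (-22)-14 = -36
v=-2: not >7, total = (-36)+1 = -35
v=2: not >7, total = (-35)+1 = -34
v=10: >7, total = (-34)-10 = -44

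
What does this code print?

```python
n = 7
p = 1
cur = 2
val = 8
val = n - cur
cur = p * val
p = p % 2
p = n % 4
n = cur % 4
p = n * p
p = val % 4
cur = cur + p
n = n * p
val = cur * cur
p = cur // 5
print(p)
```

val = 7-2 = 5
cur = 1*5 = 5
p = 1%2 = 1
p = 7%4 = 3
n = 5%4 = 1
p = 1*3 = 3
p = 5%4 = 1
cur = 5+1 = 6
n = 1*1 = 1
val = 6*6 = 36
p = 6//5 = 1

1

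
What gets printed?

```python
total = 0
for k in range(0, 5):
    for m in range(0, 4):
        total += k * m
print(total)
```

60

k=0,m=0: total = 0+0 = 0
k=0,m=1: total = 0+0 = 0
k=0,m=2: total = 0+0 = 0
k=0,m=3: total = 0+0 = 0
k=1,m=0: total = 0+0 = 0
k=1,m=1: total = 0+1 = 1
k=1,m=2: total = 1+2 = 3
k=1,m=3: total = 3+3 = 6
k=2,m=0: total = 6+0 = 6
k=2,m=1: total = 6+2 = 8
k=2,m=2: total = 8+4 = 12
k=2,m=3: total = 12+6 = 18
k=3,m=0: total = 18+0 = 18
k=3,m=1: total = 18+3 = 21
k=3,m=2: total = 21+6 = 27
k=3,m=3: total = 27+9 = 36
k=4,m=0: total = 36+0 = 36
k=4,m=1: total = 36+4 = 40
k=4,m=2: total = 40+8 = 48
k=4,m=3: total = 48+12 = 60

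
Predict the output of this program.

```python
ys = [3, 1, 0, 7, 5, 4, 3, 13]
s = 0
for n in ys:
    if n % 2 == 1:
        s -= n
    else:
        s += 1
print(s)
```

n=3: odd, s = 0-3 = -3
n=1: odd, s = (-3)-1 = -4
n=0: not odd, s = (-4)+1 = -3
n=7: odd, s = (-3)-7 = -10
n=5: odd, s = (-10)-5 = -15
n=4: not odd, s = (-15)+1 = -14
n=3: odd, s = (-14)-3 = -17
n=13: odd, s = (-17)-13 = -30

-30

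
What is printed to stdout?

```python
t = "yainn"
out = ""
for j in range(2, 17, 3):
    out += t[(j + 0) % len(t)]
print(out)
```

j=2: add t[2]='i' → 'i'
j=5: add t[0]='y' → 'iy'
j=8: add t[3]='n' → 'iyn'
j=11: add t[1]='a' → 'iyna'
j=14: add t[4]='n' → 'iynan'

iynan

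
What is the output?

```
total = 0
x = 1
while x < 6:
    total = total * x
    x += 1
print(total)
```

x=1: total = 0*1 = 0
x=2: total = 0*2 = 0
x=3: total = 0*3 = 0
x=4: total = 0*4 = 0
x=5: total = 0*5 = 0

0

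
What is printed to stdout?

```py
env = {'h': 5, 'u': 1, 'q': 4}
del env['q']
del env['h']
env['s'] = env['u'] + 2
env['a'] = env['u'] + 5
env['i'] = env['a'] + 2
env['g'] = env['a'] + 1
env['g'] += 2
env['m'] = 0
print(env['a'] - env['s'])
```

del 'q' → {'h': 5, 'u': 1}
del 'h' → {'u': 1}
env['s'] = env['u']+2 = 3 → {'u': 1, 's': 3}
env['a'] = env['u']+5 = 6 → {'u': 1, 's': 3, 'a': 6}
env['i'] = env['a']+2 = 8 → {'u': 1, 's': 3, 'a': 6, 'i': 8}
env['g'] = env['a']+1 = 7 → {'u': 1, 's': 3, 'a': 6, 'i': 8, 'g': 7}
env['g'] = 7+2 = 9 → {'u': 1, 's': 3, 'a': 6, 'i': 8, 'g': 9}
env['m'] = 0 → {'u': 1, 's': 3, 'a': 6, 'i': 8, 'g': 9, 'm': 0}
env['a']-env['s'] = 6-3 = 3

3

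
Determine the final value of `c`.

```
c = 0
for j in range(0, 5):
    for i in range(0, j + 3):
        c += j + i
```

115

j=0,i=0: c = 0+0 = 0
j=0,i=1: c = 0+1 = 1
j=0,i=2: c = 1+2 = 3
j=1,i=0: c = 3+1 = 4
j=1,i=1: c = 4+2 = 6
j=1,i=2: c = 6+3 = 9
j=1,i=3: c = 9+4 = 13
j=2,i=0: c = 13+2 = 15
j=2,i=1: c = 15+3 = 18
j=2,i=2: c = 18+4 = 22
j=2,i=3: c = 22+5 = 27
j=2,i=4: c = 27+6 = 33
j=3,i=0: c = 33+3 = 36
j=3,i=1: c = 36+4 = 40
j=3,i=2: c = 40+5 = 45
j=3,i=3: c = 45+6 = 51
j=3,i=4: c = 51+7 = 58
j=3,i=5: c = 58+8 = 66
j=4,i=0: c = 66+4 = 70
j=4,i=1: c = 70+5 = 75
j=4,i=2: c = 75+6 = 81
j=4,i=3: c = 81+7 = 88
j=4,i=4: c = 88+8 = 96
j=4,i=5: c = 96+9 = 105
j=4,i=6: c = 105+10 = 115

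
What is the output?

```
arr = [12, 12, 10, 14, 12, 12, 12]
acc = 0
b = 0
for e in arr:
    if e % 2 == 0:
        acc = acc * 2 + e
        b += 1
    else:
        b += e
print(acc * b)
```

e=12: even, acc = 0*2+12 = 12; b=1
e=12: even, acc = 12*2+12 = 36; b=2
e=10: even, acc = 36*2+10 = 82; b=3
e=14: even, acc = 82*2+14 = 178; b=4
e=12: even, acc = 178*2+12 = 368; b=5
e=12: even, acc = 368*2+12 = 748; b=6
e=12: even, acc = 748*2+12 = 1508; b=7
acc*b = 1508*7 = 10556

10556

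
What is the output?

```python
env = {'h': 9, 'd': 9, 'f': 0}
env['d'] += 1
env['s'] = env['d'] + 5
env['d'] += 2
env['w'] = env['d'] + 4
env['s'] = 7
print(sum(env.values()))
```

env['d'] = 9+1 = 10 → {'h': 9, 'd': 10, 'f': 0}
env['s'] = env['d']+5 = 15 → {'h': 9, 'd': 10, 'f': 0, 's': 15}
env['d'] = 10+2 = 12 → {'h': 9, 'd': 12, 'f': 0, 's': 15}
env['w'] = env['d']+4 = 16 → {'h': 9, 'd': 12, 'f': 0, 's': 15, 'w': 16}
env['s'] = 7 → {'h': 9, 'd': 12, 'f': 0, 's': 7, 'w': 16}
sum of values = 44

44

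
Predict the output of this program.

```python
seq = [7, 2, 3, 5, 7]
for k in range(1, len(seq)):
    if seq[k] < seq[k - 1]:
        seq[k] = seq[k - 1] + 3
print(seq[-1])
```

k=1: 2<7, seq[1] = 7+3 = 10 → [7, 10, 3, 5, 7]
k=2: 3<10, seq[2] = 10+3 = 13 → [7, 10, 13, 5, 7]
k=3: 5<13, seq[3] = 13+3 = 16 → [7, 10, 13, 16, 7]
k=4: 7<16, seq[4] = 16+3 = 19 → [7, 10, 13, 16, 19]

19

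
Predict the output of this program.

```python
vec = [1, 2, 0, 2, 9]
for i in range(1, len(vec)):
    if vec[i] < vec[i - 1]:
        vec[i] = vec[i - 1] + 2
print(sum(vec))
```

i=1: 2>=1, unchanged → [1, 2, 0, 2, 9]
i=2: 0<2, vec[2] = 2+2 = 4 → [1, 2, 4, 2, 9]
i=3: 2<4, vec[3] = 4+2 = 6 → [1, 2, 4, 6, 9]
i=4: 9>=6, unchanged → [1, 2, 4, 6, 9]
sum = 22

22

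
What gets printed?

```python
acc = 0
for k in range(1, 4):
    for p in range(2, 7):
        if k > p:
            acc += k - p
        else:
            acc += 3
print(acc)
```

k=1,p=2: not 1>2, acc = 0+3 = 3
k=1,p=3: not 1>3, acc = 3+3 = 6
k=1,p=4: not 1>4, acc = 6+3 = 9
k=1,p=5: not 1>5, acc = 9+3 = 12
k=1,p=6: not 1>6, acc = 12+3 = 15
k=2,p=2: not 2>2, acc = 15+3 = 18
k=2,p=3: not 2>3, acc = 18+3 = 21
k=2,p=4: not 2>4, acc = 21+3 = 24
k=2,p=5: not 2>5, acc = 24+3 = 27
k=2,p=6: not 2>6, acc = 27+3 = 30
k=3,p=2: 3>2, acc = 30+1 = 31
k=3,p=3: not 3>3, acc = 31+3 = 34
k=3,p=4: not 3>4, acc = 34+3 = 37
k=3,p=5: not 3>5, acc = 37+3 = 40
k=3,p=6: not 3>6, acc = 40+3 = 43

43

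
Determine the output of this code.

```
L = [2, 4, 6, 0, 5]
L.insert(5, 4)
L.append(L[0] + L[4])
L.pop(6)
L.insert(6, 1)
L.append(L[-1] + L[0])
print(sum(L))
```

25

insert 4 at 5 → [2, 4, 6, 0, 5, 4]
append L[0]+L[4] = 2+5 = 7 → [2, 4, 6, 0, 5, 4, 7]
pop(6) removes 7 → [2, 4, 6, 0, 5, 4]
insert 1 at 6 → [2, 4, 6, 0, 5, 4, 1]
append L[-1]+L[0] = 1+2 = 3 → [2, 4, 6, 0, 5, 4, 1, 3]
sum = 25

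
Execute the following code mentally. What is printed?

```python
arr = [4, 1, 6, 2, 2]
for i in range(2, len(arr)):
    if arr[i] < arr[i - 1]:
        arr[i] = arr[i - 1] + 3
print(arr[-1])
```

12

i=2: 6>=1, unchanged → [4, 1, 6, 2, 2]
i=3: 2<6, arr[3] = 6+3 = 9 → [4, 1, 6, 9, 2]
i=4: 2<9, arr[4] = 9+3 = 12 → [4, 1, 6, 9, 12]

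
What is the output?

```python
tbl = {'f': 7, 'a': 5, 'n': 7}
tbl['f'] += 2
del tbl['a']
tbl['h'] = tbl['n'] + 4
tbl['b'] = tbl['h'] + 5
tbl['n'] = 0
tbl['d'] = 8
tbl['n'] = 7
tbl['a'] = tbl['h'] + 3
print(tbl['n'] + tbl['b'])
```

tbl['f'] = 7+2 = 9 → {'f': 9, 'a': 5, 'n': 7}
del 'a' → {'f': 9, 'n': 7}
tbl['h'] = tbl['n']+4 = 11 → {'f': 9, 'n': 7, 'h': 11}
tbl['b'] = tbl['h']+5 = 16 → {'f': 9, 'n': 7, 'h': 11, 'b': 16}
tbl['n'] = 0 → {'f': 9, 'n': 0, 'h': 11, 'b': 16}
tbl['d'] = 8 → {'f': 9, 'n': 0, 'h': 11, 'b': 16, 'd': 8}
tbl['n'] = 7 → {'f': 9, 'n': 7, 'h': 11, 'b': 16, 'd': 8}
tbl['a'] = tbl['h']+3 = 14 → {'f': 9, 'n': 7, 'h': 11, 'b': 16, 'd': 8, 'a': 14}
tbl['n']+tbl['b'] = 7+16 = 23

23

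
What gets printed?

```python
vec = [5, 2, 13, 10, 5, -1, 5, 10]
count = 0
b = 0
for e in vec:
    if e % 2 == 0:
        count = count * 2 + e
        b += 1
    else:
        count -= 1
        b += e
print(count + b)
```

e=5: not even, count = 0-1 = -1; b=5
e=2: even, count = (-1)*2+2 = 0; b=6
e=13: not even, count = 0-1 = -1; b=19
e=10: even, count = (-1)*2+10 = 8; b=20
e=5: not even, count = 8-1 = 7; b=25
e=-1: not even, count = 7-1 = 6; b=24
e=5: not even, count = 6-1 = 5; b=29
e=10: even, count = 5*2+10 = 20; b=30
count+b = 20+30 = 50

50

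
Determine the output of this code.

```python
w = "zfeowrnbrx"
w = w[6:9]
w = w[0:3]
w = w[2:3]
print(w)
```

slice [6:9] → 'nbr'
slice [0:3] → 'nbr'
slice [2:3] → 'r'

r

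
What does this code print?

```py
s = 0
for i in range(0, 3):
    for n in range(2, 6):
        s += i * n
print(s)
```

i=0,n=2: s = 0+0 = 0
i=0,n=3: s = 0+0 = 0
i=0,n=4: s = 0+0 = 0
i=0,n=5: s = 0+0 = 0
i=1,n=2: s = 0+2 = 2
i=1,n=3: s = 2+3 = 5
i=1,n=4: s = 5+4 = 9
i=1,n=5: s = 9+5 = 14
i=2,n=2: s = 14+4 = 18
i=2,n=3: s = 18+6 = 24
i=2,n=4: s = 24+8 = 32
i=2,n=5: s = 32+10 = 42

42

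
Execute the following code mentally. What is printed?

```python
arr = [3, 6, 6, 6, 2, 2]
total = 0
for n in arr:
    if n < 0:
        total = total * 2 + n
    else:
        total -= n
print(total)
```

-25

n=3: not <0, total = 0-3 = -3
n=6: not <0, total = (-3)-6 = -9
n=6: not <0, total = (-9)-6 = -15
n=6: not <0, total = (-15)-6 = -21
n=2: not <0, total = (-21)-2 = -23
n=2: not <0, total = (-23)-2 = -25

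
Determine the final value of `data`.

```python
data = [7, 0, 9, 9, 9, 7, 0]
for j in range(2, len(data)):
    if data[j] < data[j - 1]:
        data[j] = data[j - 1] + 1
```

[7, 0, 9, 9, 9, 10, 11]

j=2: 9>=0, unchanged → [7, 0, 9, 9, 9, 7, 0]
j=3: 9>=9, unchanged → [7, 0, 9, 9, 9, 7, 0]
j=4: 9>=9, unchanged → [7, 0, 9, 9, 9, 7, 0]
j=5: 7<9, data[5] = 9+1 = 10 → [7, 0, 9, 9, 9, 10, 0]
j=6: 0<10, data[6] = 10+1 = 11 → [7, 0, 9, 9, 9, 10, 11]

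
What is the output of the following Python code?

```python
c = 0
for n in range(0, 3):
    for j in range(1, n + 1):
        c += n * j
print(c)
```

n=1,j=1: c = 0+1 = 1
n=2,j=1: c = 1+2 = 3
n=2,j=2: c = 3+4 = 7

7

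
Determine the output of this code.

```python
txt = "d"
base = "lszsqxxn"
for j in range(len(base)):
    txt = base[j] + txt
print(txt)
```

j=0: prepend 'l' → 'ld'
j=1: prepend 's' → 'sld'
j=2: prepend 'z' → 'zsld'
j=3: prepend 's' → 'szsld'
j=4: prepend 'q' → 'qszsld'
j=5: prepend 'x' → 'xqszsld'
j=6: prepend 'x' → 'xxqszsld'
j=7: prepend 'n' → 'nxxqszsld'

nxxqszsld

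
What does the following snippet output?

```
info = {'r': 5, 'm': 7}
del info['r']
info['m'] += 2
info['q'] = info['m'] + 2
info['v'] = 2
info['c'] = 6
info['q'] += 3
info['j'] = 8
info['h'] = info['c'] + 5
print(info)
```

{'m': 9, 'q': 14, 'v': 2, 'c': 6, 'j': 8, 'h': 11}

del 'r' → {'m': 7}
info['m'] = 7+2 = 9 → {'m': 9}
info['q'] = info['m']+2 = 11 → {'m': 9, 'q': 11}
info['v'] = 2 → {'m': 9, 'q': 11, 'v': 2}
info['c'] = 6 → {'m': 9, 'q': 11, 'v': 2, 'c': 6}
info['q'] = 11+3 = 14 → {'m': 9, 'q': 14, 'v': 2, 'c': 6}
info['j'] = 8 → {'m': 9, 'q': 14, 'v': 2, 'c': 6, 'j': 8}
info['h'] = info['c']+5 = 11 → {'m': 9, 'q': 14, 'v': 2, 'c': 6, 'j': 8, 'h': 11}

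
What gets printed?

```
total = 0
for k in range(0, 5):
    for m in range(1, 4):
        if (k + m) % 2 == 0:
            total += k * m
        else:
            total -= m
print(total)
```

12

k=0,m=1: odd sum, total = 0-1 = -1
k=0,m=2: even sum, total = (-1)+0 = -1
k=0,m=3: odd sum, total = (-1)-3 = -4
k=1,m=1: even sum, total = (-4)+1 = -3
k=1,m=2: odd sum, total = (-3)-2 = -5
k=1,m=3: even sum, total = (-5)+3 = -2
k=2,m=1: odd sum, total = (-2)-1 = -3
k=2,m=2: even sum, total = (-3)+4 = 1
k=2,m=3: odd sum, total = 1-3 = -2
k=3,m=1: even sum, total = (-2)+3 = 1
k=3,m=2: odd sum, total = 1-2 = -1
k=3,m=3: even sum, total = (-1)+9 = 8
k=4,m=1: odd sum, total = 8-1 = 7
k=4,m=2: even sum, total = 7+8 = 15
k=4,m=3: odd sum, total = 15-3 = 12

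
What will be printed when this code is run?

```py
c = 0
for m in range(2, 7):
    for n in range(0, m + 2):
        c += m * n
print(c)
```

m=2,n=0: c = 0+0 = 0
m=2,n=1: c = 0+2 = 2
m=2,n=2: c = 2+4 = 6
m=2,n=3: c = 6+6 = 12
m=3,n=0: c = 12+0 = 12
m=3,n=1: c = 12+3 = 15
m=3,n=2: c = 15+6 = 21
m=3,n=3: c = 21+9 = 30
m=3,n=4: c = 30+12 = 42
m=4,n=0: c = 42+0 = 42
m=4,n=1: c = 42+4 = 46
m=4,n=2: c = 46+8 = 54
m=4,n=3: c = 54+12 = 66
m=4,n=4: c = 66+16 = 82
m=4,n=5: c = 82+20 = 102
m=5,n=0: c = 102+0 = 102
m=5,n=1: c = 102+5 = 107
m=5,n=2: c = 107+10 = 117
m=5,n=3: c = 117+15 = 132
m=5,n=4: c = 132+20 = 152
m=5,n=5: c = 152+25 = 177
m=5,n=6: c = 177+30 = 207
m=6,n=0: c = 207+0 = 207
m=6,n=1: c = 207+6 = 213
m=6,n=2: c = 213+12 = 225
m=6,n=3: c = 225+18 = 243
m=6,n=4: c = 243+24 = 267
m=6,n=5: c = 267+30 = 297
m=6,n=6: c = 297+36 = 333
m=6,n=7: c = 333+42 = 375

375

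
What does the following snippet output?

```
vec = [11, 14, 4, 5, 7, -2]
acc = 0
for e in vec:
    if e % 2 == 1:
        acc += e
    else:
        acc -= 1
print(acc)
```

20

e=11: odd, acc = 0+11 = 11
e=14: not odd, acc = 11-1 = 10
e=4: not odd, acc = 10-1 = 9
e=5: odd, acc = 9+5 = 14
e=7: odd, acc = 14+7 = 21
e=-2: not odd, acc = 21-1 = 20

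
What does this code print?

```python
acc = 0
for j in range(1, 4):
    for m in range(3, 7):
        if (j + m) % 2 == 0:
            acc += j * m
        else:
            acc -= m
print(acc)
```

24

j=1,m=3: even sum, acc = 0+3 = 3
j=1,m=4: odd sum, acc = 3-4 = -1
j=1,m=5: even sum, acc = (-1)+5 = 4
j=1,m=6: odd sum, acc = 4-6 = -2
j=2,m=3: odd sum, acc = (-2)-3 = -5
j=2,m=4: even sum, acc = (-5)+8 = 3
j=2,m=5: odd sum, acc = 3-5 = -2
j=2,m=6: even sum, acc = (-2)+12 = 10
j=3,m=3: even sum, acc = 10+9 = 19
j=3,m=4: odd sum, acc = 19-4 = 15
j=3,m=5: even sum, acc = 15+15 = 30
j=3,m=6: odd sum, acc = 30-6 = 24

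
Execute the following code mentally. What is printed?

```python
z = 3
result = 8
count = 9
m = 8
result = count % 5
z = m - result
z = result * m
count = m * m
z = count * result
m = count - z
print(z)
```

256

result = 9%5 = 4
z = 8-4 = 4
z = 4*8 = 32
count = 8*8 = 64
z = 64*4 = 256
m = 64-256 = -192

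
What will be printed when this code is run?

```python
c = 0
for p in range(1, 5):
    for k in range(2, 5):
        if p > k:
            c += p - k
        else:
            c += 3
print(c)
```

p=1,k=2: not 1>2, c = 0+3 = 3
p=1,k=3: not 1>3, c = 3+3 = 6
p=1,k=4: not 1>4, c = 6+3 = 9
p=2,k=2: not 2>2, c = 9+3 = 12
p=2,k=3: not 2>3, c = 12+3 = 15
p=2,k=4: not 2>4, c = 15+3 = 18
p=3,k=2: 3>2, c = 18+1 = 19
p=3,k=3: not 3>3, c = 19+3 = 22
p=3,k=4: not 3>4, c = 22+3 = 25
p=4,k=2: 4>2, c = 25+2 = 27
p=4,k=3: 4>3, c = 27+1 = 28
p=4,k=4: not 4>4, c = 28+3 = 31

31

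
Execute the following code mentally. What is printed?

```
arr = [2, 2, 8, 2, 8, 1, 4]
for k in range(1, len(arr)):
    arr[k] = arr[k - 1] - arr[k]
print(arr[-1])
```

k=1: arr[1] = 2-2 = 0 → [2, 0, 8, 2, 8, 1, 4]
k=2: arr[2] = 0-8 = -8 → [2, 0, -8, 2, 8, 1, 4]
k=3: arr[3] = (-8)-2 = -10 → [2, 0, -8, -10, 8, 1, 4]
k=4: arr[4] = (-10)-8 = -18 → [2, 0, -8, -10, -18, 1, 4]
k=5: arr[5] = (-18)-1 = -19 → [2, 0, -8, -10, -18, -19, 4]
k=6: arr[6] = (-19)-4 = -23 → [2, 0, -8, -10, -18, -19, -23]

-23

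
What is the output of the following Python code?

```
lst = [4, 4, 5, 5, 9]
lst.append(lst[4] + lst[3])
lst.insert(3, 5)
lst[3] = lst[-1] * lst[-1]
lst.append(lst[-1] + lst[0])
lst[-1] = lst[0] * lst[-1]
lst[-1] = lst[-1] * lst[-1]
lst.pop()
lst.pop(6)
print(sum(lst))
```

append lst[4]+lst[3] = 9+5 = 14 → [4, 4, 5, 5, 9, 14]
insert 5 at 3 → [4, 4, 5, 5, 5, 9, 14]
lst[3] = lst[-1]*lst[-1] = 14*14 = 196 → [4, 4, 5, 196, 5, 9, 14]
append lst[-1]+lst[0] = 14+4 = 18 → [4, 4, 5, 196, 5, 9, 14, 18]
lst[-1] = lst[0]*lst[-1] = 4*18 = 72 → [4, 4, 5, 196, 5, 9, 14, 72]
lst[-1] = lst[-1]*lst[-1] = 72*72 = 5184 → [4, 4, 5, 196, 5, 9, 14, 5184]
pop() removes 5184 → [4, 4, 5, 196, 5, 9, 14]
pop(6) removes 14 → [4, 4, 5, 196, 5, 9]
sum = 223

223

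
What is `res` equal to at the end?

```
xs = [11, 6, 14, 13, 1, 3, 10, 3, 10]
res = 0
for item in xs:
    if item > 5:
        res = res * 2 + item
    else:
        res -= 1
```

item=11: >5, res = 0*2+11 = 11
item=6: >5, res = 11*2+6 = 28
item=14: >5, res = 28*2+14 = 70
item=13: >5, res = 70*2+13 = 153
item=1: not >5, res = 153-1 = 152
item=3: not >5, res = 152-1 = 151
item=10: >5, res = 151*2+10 = 312
item=3: not >5, res = 312-1 = 311
item=10: >5, res = 311*2+10 = 632

632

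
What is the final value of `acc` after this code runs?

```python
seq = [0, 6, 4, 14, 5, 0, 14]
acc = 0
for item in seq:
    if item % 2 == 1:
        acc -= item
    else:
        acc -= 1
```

-11

item=0: not odd, acc = 0-1 = -1
item=6: not odd, acc = (-1)-1 = -2
item=4: not odd, acc = (-2)-1 = -3
item=14: not odd, acc = (-3)-1 = -4
item=5: odd, acc = (-4)-5 = -9
item=0: not odd, acc = (-9)-1 = -10
item=14: not odd, acc = (-10)-1 = -11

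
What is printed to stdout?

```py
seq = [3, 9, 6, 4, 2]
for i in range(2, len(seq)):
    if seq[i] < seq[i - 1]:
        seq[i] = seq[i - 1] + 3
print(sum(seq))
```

i=2: 6<9, seq[2] = 9+3 = 12 → [3, 9, 12, 4, 2]
i=3: 4<12, seq[3] = 12+3 = 15 → [3, 9, 12, 15, 2]
i=4: 2<15, seq[4] = 15+3 = 18 → [3, 9, 12, 15, 18]
sum = 57

57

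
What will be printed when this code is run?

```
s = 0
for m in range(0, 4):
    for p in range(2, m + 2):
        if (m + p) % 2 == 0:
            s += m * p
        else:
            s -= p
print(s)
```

2

m=1,p=2: odd sum, s = 0-2 = -2
m=2,p=2: even sum, s = (-2)+4 = 2
m=2,p=3: odd sum, s = 2-3 = -1
m=3,p=2: odd sum, s = (-1)-2 = -3
m=3,p=3: even sum, s = (-3)+9 = 6
m=3,p=4: odd sum, s = 6-4 = 2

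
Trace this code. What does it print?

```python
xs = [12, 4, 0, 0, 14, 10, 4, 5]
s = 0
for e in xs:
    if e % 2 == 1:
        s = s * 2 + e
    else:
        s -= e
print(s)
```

e=12: not odd, s = 0-12 = -12
e=4: not odd, s = (-12)-4 = -16
e=0: not odd, s = (-16)-0 = -16
e=0: not odd, s = (-16)-0 = -16
e=14: not odd, s = (-16)-14 = -30
e=10: not odd, s = (-30)-10 = -40
e=4: not odd, s = (-40)-4 = -44
e=5: odd, s = (-44)*2+5 = -83

-83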